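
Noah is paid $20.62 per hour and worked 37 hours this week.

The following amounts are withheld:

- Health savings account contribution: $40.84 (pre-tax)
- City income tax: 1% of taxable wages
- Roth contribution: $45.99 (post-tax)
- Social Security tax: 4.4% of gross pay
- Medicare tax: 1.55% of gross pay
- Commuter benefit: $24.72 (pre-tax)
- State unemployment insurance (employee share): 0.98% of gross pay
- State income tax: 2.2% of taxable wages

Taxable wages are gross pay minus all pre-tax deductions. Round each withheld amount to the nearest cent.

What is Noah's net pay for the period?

Gross pay: 37 × $20.62 = $762.94
Commuter benefit: $24.72
Health savings account contribution: $40.84
Pre-tax total = $24.72 + $40.84 = $65.56
Taxable wages = $762.94 − $65.56 = $697.38
State income tax: $697.38 × 0.022 = $15.34
City income tax: $697.38 × 0.01 = $6.97
State unemployment insurance (employee share): $762.94 × 0.0098 = $7.48
Social Security tax: $762.94 × 0.044 = $33.57
Medicare tax: $762.94 × 0.0155 = $11.83
Roth contribution: $45.99
Total deductions = $24.72 + $40.84 + $15.34 + $6.97 + $7.48 + $33.57 + $11.83 + $45.99 = $186.74
Net pay = $762.94 − $186.74 = $576.20

$576.20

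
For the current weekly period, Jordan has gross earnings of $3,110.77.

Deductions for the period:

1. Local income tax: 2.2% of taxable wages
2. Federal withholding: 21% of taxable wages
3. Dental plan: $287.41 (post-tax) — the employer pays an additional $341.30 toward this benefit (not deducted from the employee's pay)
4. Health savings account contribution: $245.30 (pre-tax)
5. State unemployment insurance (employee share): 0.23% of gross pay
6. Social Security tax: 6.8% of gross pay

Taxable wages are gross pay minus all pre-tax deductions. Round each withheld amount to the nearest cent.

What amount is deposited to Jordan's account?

$1,694.59

Health savings account contribution: $245.30
Taxable wages = $3,110.77 − $245.30 = $2,865.47
Federal withholding: $2,865.47 × 0.21 = $601.75
Local income tax: $2,865.47 × 0.022 = $63.04
Social Security tax: $3,110.77 × 0.068 = $211.53
State unemployment insurance (employee share): $3,110.77 × 0.0023 = $7.15
Dental plan: $287.41
(Employer's $341.30 toward dental plan is not withheld from the employee.)
Total deductions = $245.30 + $601.75 + $63.04 + $211.53 + $7.15 + $287.41 = $1,416.18
Net pay = $3,110.77 − $1,416.18 = $1,694.59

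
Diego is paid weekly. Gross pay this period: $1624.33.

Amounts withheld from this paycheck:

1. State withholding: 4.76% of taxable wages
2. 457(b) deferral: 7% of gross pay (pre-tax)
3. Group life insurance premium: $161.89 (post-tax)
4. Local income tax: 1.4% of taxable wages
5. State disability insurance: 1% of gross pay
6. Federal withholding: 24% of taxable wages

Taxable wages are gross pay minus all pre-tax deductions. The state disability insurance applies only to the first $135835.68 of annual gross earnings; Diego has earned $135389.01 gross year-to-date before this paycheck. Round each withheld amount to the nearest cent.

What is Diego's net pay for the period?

457(b) deferral: $1624.33 × 0.07 = $113.70
Taxable wages = $1624.33 − $113.70 = $1510.63
Local income tax: $1510.63 × 0.014 = $21.15
Federal withholding: $1510.63 × 0.24 = $362.55
State withholding: $1510.63 × 0.0476 = $71.91
State disability insurance: only $135835.68 − $135389.01 = $446.67 of this check is subject → $446.67 × 0.01 = $4.47
Group life insurance premium: $161.89
Total deductions = $113.70 + $21.15 + $362.55 + $71.91 + $4.47 + $161.89 = $735.67
Net pay = $1624.33 − $735.67 = $888.66

$888.66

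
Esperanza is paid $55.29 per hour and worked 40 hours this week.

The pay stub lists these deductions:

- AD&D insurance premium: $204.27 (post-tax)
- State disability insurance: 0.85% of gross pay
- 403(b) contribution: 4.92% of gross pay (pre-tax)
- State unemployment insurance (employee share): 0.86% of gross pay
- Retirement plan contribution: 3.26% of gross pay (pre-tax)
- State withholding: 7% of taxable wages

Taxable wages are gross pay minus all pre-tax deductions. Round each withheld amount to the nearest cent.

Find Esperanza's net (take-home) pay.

$1646.45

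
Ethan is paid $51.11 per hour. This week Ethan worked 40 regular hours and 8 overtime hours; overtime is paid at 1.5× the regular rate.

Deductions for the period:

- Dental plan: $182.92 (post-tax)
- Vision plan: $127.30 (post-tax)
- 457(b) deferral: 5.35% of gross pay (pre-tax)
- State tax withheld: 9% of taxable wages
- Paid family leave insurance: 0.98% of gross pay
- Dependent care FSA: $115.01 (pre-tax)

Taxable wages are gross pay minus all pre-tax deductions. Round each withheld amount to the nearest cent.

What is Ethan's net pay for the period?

Regular pay: 40 × $51.11 = $2044.40
Overtime pay: 8 × $51.11 × 1.5 = $613.32
Gross pay = $2044.40 + $613.32 = $2657.72
457(b) deferral: $2657.72 × 0.0535 = $142.19
Dependent care FSA: $115.01
Pre-tax total = $142.19 + $115.01 = $257.20
Taxable wages = $2657.72 − $257.20 = $2400.52
State tax withheld: $2400.52 × 0.09 = $216.05
Paid family leave insurance: $2657.72 × 0.0098 = $26.05
Vision plan: $127.30
Dental plan: $182.92
Total deductions = $142.19 + $115.01 + $216.05 + $26.05 + $127.30 + $182.92 = $809.52
Net pay = $2657.72 − $809.52 = $1848.20

$1848.20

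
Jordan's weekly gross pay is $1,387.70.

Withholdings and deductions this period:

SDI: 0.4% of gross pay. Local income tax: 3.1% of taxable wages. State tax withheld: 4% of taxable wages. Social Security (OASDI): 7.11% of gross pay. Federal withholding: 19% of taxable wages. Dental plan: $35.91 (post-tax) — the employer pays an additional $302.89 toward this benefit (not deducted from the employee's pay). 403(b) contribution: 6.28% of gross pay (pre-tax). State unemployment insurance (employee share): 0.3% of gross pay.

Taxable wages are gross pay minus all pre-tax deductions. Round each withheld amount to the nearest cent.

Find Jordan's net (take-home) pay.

$816.82

403(b) contribution: $1,387.70 × 0.0628 = $87.15
Taxable wages = $1,387.70 − $87.15 = $1,300.55
State tax withheld: $1,300.55 × 0.04 = $52.02
Federal withholding: $1,300.55 × 0.19 = $247.10
Local income tax: $1,300.55 × 0.031 = $40.32
SDI: $1,387.70 × 0.004 = $5.55
State unemployment insurance (employee share): $1,387.70 × 0.003 = $4.16
Social Security (OASDI): $1,387.70 × 0.0711 = $98.67
Dental plan: $35.91
(Employer's $302.89 toward dental plan is not withheld from the employee.)
Total deductions = $87.15 + $52.02 + $247.10 + $40.32 + $5.55 + $4.16 + $98.67 + $35.91 = $570.88
Net pay = $1,387.70 − $570.88 = $816.82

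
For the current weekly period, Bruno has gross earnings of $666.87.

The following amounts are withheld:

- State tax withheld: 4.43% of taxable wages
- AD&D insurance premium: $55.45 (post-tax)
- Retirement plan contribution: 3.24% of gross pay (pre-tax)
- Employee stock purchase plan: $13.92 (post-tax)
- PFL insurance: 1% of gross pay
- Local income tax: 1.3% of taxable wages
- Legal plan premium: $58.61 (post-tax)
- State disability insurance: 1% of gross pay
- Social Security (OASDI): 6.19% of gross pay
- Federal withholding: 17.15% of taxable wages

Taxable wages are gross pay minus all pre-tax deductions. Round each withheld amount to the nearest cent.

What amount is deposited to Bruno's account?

Retirement plan contribution: $666.87 × 0.0324 = $21.61
Taxable wages = $666.87 − $21.61 = $645.26
State tax withheld: $645.26 × 0.0443 = $28.59
Federal withholding: $645.26 × 0.1715 = $110.66
Local income tax: $645.26 × 0.013 = $8.39
State disability insurance: $666.87 × 0.01 = $6.67
Social Security (OASDI): $666.87 × 0.0619 = $41.28
PFL insurance: $666.87 × 0.01 = $6.67
AD&D insurance premium: $55.45
Employee stock purchase plan: $13.92
Legal plan premium: $58.61
Total deductions = $21.61 + $28.59 + $110.66 + $8.39 + $6.67 + $41.28 + $6.67 + $55.45 + $13.92 + $58.61 = $351.85
Net pay = $666.87 − $351.85 = $315.02

$315.02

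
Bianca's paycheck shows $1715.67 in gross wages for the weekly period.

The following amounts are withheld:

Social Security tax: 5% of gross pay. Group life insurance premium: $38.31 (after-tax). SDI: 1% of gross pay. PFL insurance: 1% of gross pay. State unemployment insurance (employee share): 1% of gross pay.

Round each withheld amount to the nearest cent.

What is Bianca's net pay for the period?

$1540.10

State unemployment insurance (employee share): $1715.67 × 0.01 = $17.16
Social Security tax: $1715.67 × 0.05 = $85.78
SDI: $1715.67 × 0.01 = $17.16
PFL insurance: $1715.67 × 0.01 = $17.16
Group life insurance premium: $38.31
Total deductions = $17.16 + $85.78 + $17.16 + $17.16 + $38.31 = $175.57
Net pay = $1715.67 − $175.57 = $1540.10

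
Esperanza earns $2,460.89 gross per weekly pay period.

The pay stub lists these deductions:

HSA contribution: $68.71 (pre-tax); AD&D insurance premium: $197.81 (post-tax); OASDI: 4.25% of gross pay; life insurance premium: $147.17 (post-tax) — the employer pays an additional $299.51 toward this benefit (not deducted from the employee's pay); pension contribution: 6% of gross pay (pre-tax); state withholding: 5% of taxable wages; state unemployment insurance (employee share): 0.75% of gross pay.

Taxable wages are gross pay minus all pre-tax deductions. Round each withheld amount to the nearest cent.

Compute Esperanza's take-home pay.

Pension contribution: $2,460.89 × 0.06 = $147.65
HSA contribution: $68.71
Pre-tax total = $147.65 + $68.71 = $216.36
Taxable wages = $2,460.89 − $216.36 = $2,244.53
State withholding: $2,244.53 × 0.05 = $112.23
State unemployment insurance (employee share): $2,460.89 × 0.0075 = $18.46
OASDI: $2,460.89 × 0.0425 = $104.59
Life insurance premium: $147.17
AD&D insurance premium: $197.81
(Employer's $299.51 toward life insurance premium is not withheld from the employee.)
Total deductions = $147.65 + $68.71 + $112.23 + $18.46 + $104.59 + $147.17 + $197.81 = $796.62
Net pay = $2,460.89 − $796.62 = $1,664.27

$1,664.27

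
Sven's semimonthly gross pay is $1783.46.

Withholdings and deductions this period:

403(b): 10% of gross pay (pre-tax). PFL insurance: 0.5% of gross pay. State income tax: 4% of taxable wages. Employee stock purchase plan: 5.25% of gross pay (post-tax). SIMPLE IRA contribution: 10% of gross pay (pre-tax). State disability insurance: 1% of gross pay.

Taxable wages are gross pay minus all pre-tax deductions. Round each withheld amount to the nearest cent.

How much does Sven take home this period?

$1249.31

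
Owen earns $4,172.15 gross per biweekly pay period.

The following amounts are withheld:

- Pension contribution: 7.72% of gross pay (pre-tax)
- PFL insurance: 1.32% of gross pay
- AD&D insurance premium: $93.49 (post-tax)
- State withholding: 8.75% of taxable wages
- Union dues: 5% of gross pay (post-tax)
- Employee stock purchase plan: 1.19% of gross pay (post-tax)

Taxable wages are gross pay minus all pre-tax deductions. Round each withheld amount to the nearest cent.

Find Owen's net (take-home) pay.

$3,106.36

Pension contribution: $4,172.15 × 0.0772 = $322.09
Taxable wages = $4,172.15 − $322.09 = $3,850.06
State withholding: $3,850.06 × 0.0875 = $336.88
PFL insurance: $4,172.15 × 0.0132 = $55.07
Union dues: $4,172.15 × 0.05 = $208.61
AD&D insurance premium: $93.49
Employee stock purchase plan: $4,172.15 × 0.0119 = $49.65
Total deductions = $322.09 + $336.88 + $55.07 + $208.61 + $93.49 + $49.65 = $1,065.79
Net pay = $4,172.15 − $1,065.79 = $3,106.36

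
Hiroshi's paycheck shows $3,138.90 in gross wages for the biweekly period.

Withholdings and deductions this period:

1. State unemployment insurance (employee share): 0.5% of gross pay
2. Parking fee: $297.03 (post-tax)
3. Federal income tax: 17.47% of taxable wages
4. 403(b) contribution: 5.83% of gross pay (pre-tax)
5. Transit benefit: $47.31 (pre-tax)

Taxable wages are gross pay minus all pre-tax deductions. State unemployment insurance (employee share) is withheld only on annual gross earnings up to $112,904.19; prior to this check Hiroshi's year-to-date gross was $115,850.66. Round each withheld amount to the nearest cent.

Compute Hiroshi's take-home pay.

$2,103.43

Transit benefit: $47.31
403(b) contribution: $3,138.90 × 0.0583 = $183.00
Pre-tax total = $47.31 + $183.00 = $230.31
Taxable wages = $3,138.90 − $230.31 = $2,908.59
Federal income tax: $2,908.59 × 0.1747 = $508.13
State unemployment insurance (employee share): annual cap $112,904.19 already reached (YTD $115,850.66), so $0.00
Parking fee: $297.03
Total deductions = $47.31 + $183.00 + $508.13 + $0.00 + $297.03 = $1,035.47
Net pay = $3,138.90 − $1,035.47 = $2,103.43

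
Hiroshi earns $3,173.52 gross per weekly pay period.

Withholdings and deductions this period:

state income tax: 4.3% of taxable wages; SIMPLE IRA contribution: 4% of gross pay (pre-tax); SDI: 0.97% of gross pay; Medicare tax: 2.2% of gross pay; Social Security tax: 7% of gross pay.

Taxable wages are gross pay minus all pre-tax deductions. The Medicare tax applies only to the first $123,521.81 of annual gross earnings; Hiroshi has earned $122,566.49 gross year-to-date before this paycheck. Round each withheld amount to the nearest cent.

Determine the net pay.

$2,641.63

SIMPLE IRA contribution: $3,173.52 × 0.04 = $126.94
Taxable wages = $3,173.52 − $126.94 = $3,046.58
State income tax: $3,046.58 × 0.043 = $131.00
Social Security tax: $3,173.52 × 0.07 = $222.15
SDI: $3,173.52 × 0.0097 = $30.78
Medicare tax: only $123,521.81 − $122,566.49 = $955.32 of this check is subject → $955.32 × 0.022 = $21.02
Total deductions = $126.94 + $131.00 + $222.15 + $30.78 + $21.02 = $531.89
Net pay = $3,173.52 − $531.89 = $2,641.63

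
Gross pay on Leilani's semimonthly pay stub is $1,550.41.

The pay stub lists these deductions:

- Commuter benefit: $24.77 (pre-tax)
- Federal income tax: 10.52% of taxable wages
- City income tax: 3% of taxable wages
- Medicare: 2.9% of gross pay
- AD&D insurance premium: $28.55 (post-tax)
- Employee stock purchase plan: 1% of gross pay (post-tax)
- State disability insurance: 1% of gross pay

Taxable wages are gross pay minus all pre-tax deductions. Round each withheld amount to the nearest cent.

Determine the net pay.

Commuter benefit: $24.77
Taxable wages = $1,550.41 − $24.77 = $1,525.64
Federal income tax: $1,525.64 × 0.1052 = $160.50
City income tax: $1,525.64 × 0.03 = $45.77
State disability insurance: $1,550.41 × 0.01 = $15.50
Medicare: $1,550.41 × 0.029 = $44.96
AD&D insurance premium: $28.55
Employee stock purchase plan: $1,550.41 × 0.01 = $15.50
Total deductions = $24.77 + $160.50 + $45.77 + $15.50 + $44.96 + $28.55 + $15.50 = $335.55
Net pay = $1,550.41 − $335.55 = $1,214.86

$1,214.86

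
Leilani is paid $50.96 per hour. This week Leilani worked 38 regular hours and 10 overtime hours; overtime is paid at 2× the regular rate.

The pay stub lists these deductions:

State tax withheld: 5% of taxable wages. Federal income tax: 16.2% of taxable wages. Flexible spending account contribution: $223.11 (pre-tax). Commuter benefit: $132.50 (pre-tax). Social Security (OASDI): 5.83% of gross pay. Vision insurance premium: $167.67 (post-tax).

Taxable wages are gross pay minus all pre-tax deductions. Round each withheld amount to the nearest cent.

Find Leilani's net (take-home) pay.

$1,708.87

Regular pay: 38 × $50.96 = $1,936.48
Overtime pay: 10 × $50.96 × 2 = $1,019.20
Gross pay = $1,936.48 + $1,019.20 = $2,955.68
Commuter benefit: $132.50
Flexible spending account contribution: $223.11
Pre-tax total = $132.50 + $223.11 = $355.61
Taxable wages = $2,955.68 − $355.61 = $2,600.07
Federal income tax: $2,600.07 × 0.162 = $421.21
State tax withheld: $2,600.07 × 0.05 = $130.00
Social Security (OASDI): $2,955.68 × 0.0583 = $172.32
Vision insurance premium: $167.67
Total deductions = $132.50 + $223.11 + $421.21 + $130.00 + $172.32 + $167.67 = $1,246.81
Net pay = $2,955.68 − $1,246.81 = $1,708.87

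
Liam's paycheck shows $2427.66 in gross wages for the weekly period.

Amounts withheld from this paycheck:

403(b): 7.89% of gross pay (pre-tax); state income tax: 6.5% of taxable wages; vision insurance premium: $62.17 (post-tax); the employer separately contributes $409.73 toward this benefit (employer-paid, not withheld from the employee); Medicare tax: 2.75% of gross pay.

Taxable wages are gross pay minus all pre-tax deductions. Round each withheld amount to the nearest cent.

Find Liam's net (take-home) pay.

403(b): $2427.66 × 0.0789 = $191.54
Taxable wages = $2427.66 − $191.54 = $2236.12
State income tax: $2236.12 × 0.065 = $145.35
Medicare tax: $2427.66 × 0.0275 = $66.76
Vision insurance premium: $62.17
(Employer's $409.73 toward vision insurance premium is not withheld from the employee.)
Total deductions = $191.54 + $145.35 + $66.76 + $62.17 = $465.82
Net pay = $2427.66 − $465.82 = $1961.84

$1961.84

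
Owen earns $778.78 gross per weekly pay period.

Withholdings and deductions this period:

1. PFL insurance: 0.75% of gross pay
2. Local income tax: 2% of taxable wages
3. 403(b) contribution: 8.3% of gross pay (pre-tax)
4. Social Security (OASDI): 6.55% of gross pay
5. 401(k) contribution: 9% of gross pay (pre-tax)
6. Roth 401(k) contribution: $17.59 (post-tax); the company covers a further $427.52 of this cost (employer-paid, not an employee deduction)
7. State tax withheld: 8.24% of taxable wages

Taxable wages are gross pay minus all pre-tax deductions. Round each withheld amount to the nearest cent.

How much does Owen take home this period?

401(k) contribution: $778.78 × 0.09 = $70.09
403(b) contribution: $778.78 × 0.083 = $64.64
Pre-tax total = $70.09 + $64.64 = $134.73
Taxable wages = $778.78 − $134.73 = $644.05
Local income tax: $644.05 × 0.02 = $12.88
State tax withheld: $644.05 × 0.0824 = $53.07
PFL insurance: $778.78 × 0.0075 = $5.84
Social Security (OASDI): $778.78 × 0.0655 = $51.01
Roth 401(k) contribution: $17.59
(Employer's $427.52 toward Roth 401(k) contribution is not withheld from the employee.)
Total deductions = $70.09 + $64.64 + $12.88 + $53.07 + $5.84 + $51.01 + $17.59 = $275.12
Net pay = $778.78 − $275.12 = $503.66

$503.66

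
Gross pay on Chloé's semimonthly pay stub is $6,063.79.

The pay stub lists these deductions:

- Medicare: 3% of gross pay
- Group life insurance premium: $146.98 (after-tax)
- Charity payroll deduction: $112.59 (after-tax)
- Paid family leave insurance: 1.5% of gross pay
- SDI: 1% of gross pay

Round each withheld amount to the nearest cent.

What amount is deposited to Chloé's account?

Medicare: $6,063.79 × 0.03 = $181.91
Paid family leave insurance: $6,063.79 × 0.015 = $90.96
SDI: $6,063.79 × 0.01 = $60.64
Charity payroll deduction: $112.59
Group life insurance premium: $146.98
Total deductions = $181.91 + $90.96 + $60.64 + $112.59 + $146.98 = $593.08
Net pay = $6,063.79 − $593.08 = $5,470.71

$5,470.71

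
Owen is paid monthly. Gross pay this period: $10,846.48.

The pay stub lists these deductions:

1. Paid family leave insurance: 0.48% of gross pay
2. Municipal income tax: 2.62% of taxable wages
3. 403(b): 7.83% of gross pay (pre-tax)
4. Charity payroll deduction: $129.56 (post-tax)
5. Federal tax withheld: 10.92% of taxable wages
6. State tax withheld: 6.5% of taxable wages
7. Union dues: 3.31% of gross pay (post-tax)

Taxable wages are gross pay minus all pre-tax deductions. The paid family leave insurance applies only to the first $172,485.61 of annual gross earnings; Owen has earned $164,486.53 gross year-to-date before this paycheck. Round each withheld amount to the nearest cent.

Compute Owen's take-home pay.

$7,466.78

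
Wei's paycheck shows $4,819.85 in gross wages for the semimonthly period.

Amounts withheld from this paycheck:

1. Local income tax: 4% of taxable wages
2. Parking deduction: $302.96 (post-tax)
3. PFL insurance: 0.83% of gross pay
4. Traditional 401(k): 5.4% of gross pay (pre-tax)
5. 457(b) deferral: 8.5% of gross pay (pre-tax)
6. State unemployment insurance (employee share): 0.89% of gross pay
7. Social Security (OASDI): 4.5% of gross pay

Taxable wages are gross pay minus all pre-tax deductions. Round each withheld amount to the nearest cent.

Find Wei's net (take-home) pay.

$3,381.14

Traditional 401(k): $4,819.85 × 0.054 = $260.27
457(b) deferral: $4,819.85 × 0.085 = $409.69
Pre-tax total = $260.27 + $409.69 = $669.96
Taxable wages = $4,819.85 − $669.96 = $4,149.89
Local income tax: $4,149.89 × 0.04 = $166.00
PFL insurance: $4,819.85 × 0.0083 = $40.00
State unemployment insurance (employee share): $4,819.85 × 0.0089 = $42.90
Social Security (OASDI): $4,819.85 × 0.045 = $216.89
Parking deduction: $302.96
Total deductions = $260.27 + $409.69 + $166.00 + $40.00 + $42.90 + $216.89 + $302.96 = $1,438.71
Net pay = $4,819.85 − $1,438.71 = $3,381.14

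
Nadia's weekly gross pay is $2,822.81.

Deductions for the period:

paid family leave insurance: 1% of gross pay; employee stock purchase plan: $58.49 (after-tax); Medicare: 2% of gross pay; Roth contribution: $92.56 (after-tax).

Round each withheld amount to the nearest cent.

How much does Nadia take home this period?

$2,587.07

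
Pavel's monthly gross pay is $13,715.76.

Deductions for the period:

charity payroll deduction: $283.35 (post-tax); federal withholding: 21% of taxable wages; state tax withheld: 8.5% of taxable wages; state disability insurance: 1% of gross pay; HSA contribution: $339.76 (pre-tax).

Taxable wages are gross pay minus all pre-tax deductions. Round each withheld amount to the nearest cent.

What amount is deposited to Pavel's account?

$9,009.57

HSA contribution: $339.76
Taxable wages = $13,715.76 − $339.76 = $13,376.00
Federal withholding: $13,376.00 × 0.21 = $2,808.96
State tax withheld: $13,376.00 × 0.085 = $1,136.96
State disability insurance: $13,715.76 × 0.01 = $137.16
Charity payroll deduction: $283.35
Total deductions = $339.76 + $2,808.96 + $1,136.96 + $137.16 + $283.35 = $4,706.19
Net pay = $13,715.76 − $4,706.19 = $9,009.57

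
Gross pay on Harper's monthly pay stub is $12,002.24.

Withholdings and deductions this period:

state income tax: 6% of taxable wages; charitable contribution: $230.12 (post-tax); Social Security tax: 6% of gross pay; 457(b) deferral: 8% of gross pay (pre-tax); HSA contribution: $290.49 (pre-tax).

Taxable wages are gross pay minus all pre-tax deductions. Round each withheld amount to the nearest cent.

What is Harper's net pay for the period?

457(b) deferral: $12,002.24 × 0.08 = $960.18
HSA contribution: $290.49
Pre-tax total = $960.18 + $290.49 = $1,250.67
Taxable wages = $12,002.24 − $1,250.67 = $10,751.57
State income tax: $10,751.57 × 0.06 = $645.09
Social Security tax: $12,002.24 × 0.06 = $720.13
Charitable contribution: $230.12
Total deductions = $960.18 + $290.49 + $645.09 + $720.13 + $230.12 = $2,846.01
Net pay = $12,002.24 − $2,846.01 = $9,156.23

$9,156.23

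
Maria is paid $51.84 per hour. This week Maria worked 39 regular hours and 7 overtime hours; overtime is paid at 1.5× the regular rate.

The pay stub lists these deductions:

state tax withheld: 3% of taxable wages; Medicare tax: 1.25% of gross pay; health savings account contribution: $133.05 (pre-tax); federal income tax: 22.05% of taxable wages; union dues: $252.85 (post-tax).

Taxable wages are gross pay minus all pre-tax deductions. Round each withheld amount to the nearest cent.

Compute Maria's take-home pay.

Regular pay: 39 × $51.84 = $2,021.76
Overtime pay: 7 × $51.84 × 1.5 = $544.32
Gross pay = $2,021.76 + $544.32 = $2,566.08
Health savings account contribution: $133.05
Taxable wages = $2,566.08 − $133.05 = $2,433.03
State tax withheld: $2,433.03 × 0.03 = $72.99
Federal income tax: $2,433.03 × 0.2205 = $536.48
Medicare tax: $2,566.08 × 0.0125 = $32.08
Union dues: $252.85
Total deductions = $133.05 + $72.99 + $536.48 + $32.08 + $252.85 = $1,027.45
Net pay = $2,566.08 − $1,027.45 = $1,538.63

$1,538.63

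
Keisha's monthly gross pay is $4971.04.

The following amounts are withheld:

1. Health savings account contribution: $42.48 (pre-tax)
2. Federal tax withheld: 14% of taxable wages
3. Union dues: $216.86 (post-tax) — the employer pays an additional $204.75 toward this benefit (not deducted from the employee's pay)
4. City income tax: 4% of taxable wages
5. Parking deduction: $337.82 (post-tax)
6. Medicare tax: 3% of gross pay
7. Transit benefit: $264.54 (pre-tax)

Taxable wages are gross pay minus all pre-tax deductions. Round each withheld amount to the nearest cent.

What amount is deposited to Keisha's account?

Health savings account contribution: $42.48
Transit benefit: $264.54
Pre-tax total = $42.48 + $264.54 = $307.02
Taxable wages = $4971.04 − $307.02 = $4664.02
City income tax: $4664.02 × 0.04 = $186.56
Federal tax withheld: $4664.02 × 0.14 = $652.96
Medicare tax: $4971.04 × 0.03 = $149.13
Union dues: $216.86
Parking deduction: $337.82
(Employer's $204.75 toward union dues is not withheld from the employee.)
Total deductions = $42.48 + $264.54 + $186.56 + $652.96 + $149.13 + $216.86 + $337.82 = $1850.35
Net pay = $4971.04 − $1850.35 = $3120.69

$3120.69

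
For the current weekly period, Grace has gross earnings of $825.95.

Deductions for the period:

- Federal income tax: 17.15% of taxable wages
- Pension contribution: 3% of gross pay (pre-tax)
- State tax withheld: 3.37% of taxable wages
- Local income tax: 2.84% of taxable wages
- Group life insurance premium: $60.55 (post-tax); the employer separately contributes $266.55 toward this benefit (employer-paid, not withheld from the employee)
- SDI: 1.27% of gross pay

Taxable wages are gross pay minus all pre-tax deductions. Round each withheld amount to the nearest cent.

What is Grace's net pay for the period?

$542.98

Pension contribution: $825.95 × 0.03 = $24.78
Taxable wages = $825.95 − $24.78 = $801.17
Local income tax: $801.17 × 0.0284 = $22.75
State tax withheld: $801.17 × 0.0337 = $27.00
Federal income tax: $801.17 × 0.1715 = $137.40
SDI: $825.95 × 0.0127 = $10.49
Group life insurance premium: $60.55
(Employer's $266.55 toward group life insurance premium is not withheld from the employee.)
Total deductions = $24.78 + $22.75 + $27.00 + $137.40 + $10.49 + $60.55 = $282.97
Net pay = $825.95 − $282.97 = $542.98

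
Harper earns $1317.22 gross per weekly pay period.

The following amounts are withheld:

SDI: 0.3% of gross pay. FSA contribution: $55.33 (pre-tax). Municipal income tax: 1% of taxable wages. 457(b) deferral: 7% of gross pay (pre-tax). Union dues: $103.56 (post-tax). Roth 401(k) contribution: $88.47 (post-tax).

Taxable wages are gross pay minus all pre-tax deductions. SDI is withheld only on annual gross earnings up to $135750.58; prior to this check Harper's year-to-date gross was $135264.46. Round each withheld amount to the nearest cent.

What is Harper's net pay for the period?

$964.49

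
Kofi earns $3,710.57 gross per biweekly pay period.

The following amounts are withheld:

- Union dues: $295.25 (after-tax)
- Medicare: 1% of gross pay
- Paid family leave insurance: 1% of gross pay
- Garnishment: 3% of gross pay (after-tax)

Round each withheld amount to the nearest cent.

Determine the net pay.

$3,229.78

Paid family leave insurance: $3,710.57 × 0.01 = $37.11
Medicare: $3,710.57 × 0.01 = $37.11
Garnishment: $3,710.57 × 0.03 = $111.32
Union dues: $295.25
Total deductions = $37.11 + $37.11 + $111.32 + $295.25 = $480.79
Net pay = $3,710.57 − $480.79 = $3,229.78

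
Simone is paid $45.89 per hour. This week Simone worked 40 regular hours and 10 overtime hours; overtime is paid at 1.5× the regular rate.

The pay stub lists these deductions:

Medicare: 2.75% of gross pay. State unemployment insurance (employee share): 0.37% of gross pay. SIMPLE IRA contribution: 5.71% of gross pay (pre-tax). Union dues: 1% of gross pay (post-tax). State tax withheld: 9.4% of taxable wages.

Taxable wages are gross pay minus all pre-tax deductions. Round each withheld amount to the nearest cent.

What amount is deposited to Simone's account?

$2,052.14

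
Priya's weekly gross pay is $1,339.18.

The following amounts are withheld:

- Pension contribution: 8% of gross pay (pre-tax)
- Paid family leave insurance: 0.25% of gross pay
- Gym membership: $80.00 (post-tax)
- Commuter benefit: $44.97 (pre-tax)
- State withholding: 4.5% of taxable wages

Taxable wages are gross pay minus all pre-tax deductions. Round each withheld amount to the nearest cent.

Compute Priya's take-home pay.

$1,050.31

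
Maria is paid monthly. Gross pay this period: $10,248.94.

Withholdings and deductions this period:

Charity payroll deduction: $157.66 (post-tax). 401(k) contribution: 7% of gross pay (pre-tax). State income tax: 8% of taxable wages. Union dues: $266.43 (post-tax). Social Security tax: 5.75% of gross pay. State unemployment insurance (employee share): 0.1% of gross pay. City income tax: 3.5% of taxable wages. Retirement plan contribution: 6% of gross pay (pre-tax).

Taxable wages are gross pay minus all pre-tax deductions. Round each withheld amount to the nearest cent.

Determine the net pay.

$6,867.51

Retirement plan contribution: $10,248.94 × 0.06 = $614.94
401(k) contribution: $10,248.94 × 0.07 = $717.43
Pre-tax total = $614.94 + $717.43 = $1,332.37
Taxable wages = $10,248.94 − $1,332.37 = $8,916.57
City income tax: $8,916.57 × 0.035 = $312.08
State income tax: $8,916.57 × 0.08 = $713.33
State unemployment insurance (employee share): $10,248.94 × 0.001 = $10.25
Social Security tax: $10,248.94 × 0.0575 = $589.31
Union dues: $266.43
Charity payroll deduction: $157.66
Total deductions = $614.94 + $717.43 + $312.08 + $713.33 + $10.25 + $589.31 + $266.43 + $157.66 = $3,381.43
Net pay = $10,248.94 − $3,381.43 = $6,867.51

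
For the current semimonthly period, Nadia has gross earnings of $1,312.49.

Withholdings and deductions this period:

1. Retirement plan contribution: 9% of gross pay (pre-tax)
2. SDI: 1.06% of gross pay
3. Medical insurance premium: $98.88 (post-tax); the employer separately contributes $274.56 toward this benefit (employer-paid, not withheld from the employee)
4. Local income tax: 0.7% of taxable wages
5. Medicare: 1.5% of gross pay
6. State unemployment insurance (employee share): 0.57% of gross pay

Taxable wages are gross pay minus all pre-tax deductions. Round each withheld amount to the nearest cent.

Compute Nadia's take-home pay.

$1,046.05

Retirement plan contribution: $1,312.49 × 0.09 = $118.12
Taxable wages = $1,312.49 − $118.12 = $1,194.37
Local income tax: $1,194.37 × 0.007 = $8.36
State unemployment insurance (employee share): $1,312.49 × 0.0057 = $7.48
SDI: $1,312.49 × 0.0106 = $13.91
Medicare: $1,312.49 × 0.015 = $19.69
Medical insurance premium: $98.88
(Employer's $274.56 toward medical insurance premium is not withheld from the employee.)
Total deductions = $118.12 + $8.36 + $7.48 + $13.91 + $19.69 + $98.88 = $266.44
Net pay = $1,312.49 − $266.44 = $1,046.05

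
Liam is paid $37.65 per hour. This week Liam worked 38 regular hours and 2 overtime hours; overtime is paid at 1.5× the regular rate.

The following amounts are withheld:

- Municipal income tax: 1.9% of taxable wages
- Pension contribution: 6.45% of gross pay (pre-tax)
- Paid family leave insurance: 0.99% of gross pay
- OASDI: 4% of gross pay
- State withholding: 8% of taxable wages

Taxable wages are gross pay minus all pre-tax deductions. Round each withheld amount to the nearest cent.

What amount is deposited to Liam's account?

$1,224.08

Regular pay: 38 × $37.65 = $1,430.70
Overtime pay: 2 × $37.65 × 1.5 = $112.95
Gross pay = $1,430.70 + $112.95 = $1,543.65
Pension contribution: $1,543.65 × 0.0645 = $99.57
Taxable wages = $1,543.65 − $99.57 = $1,444.08
State withholding: $1,444.08 × 0.08 = $115.53
Municipal income tax: $1,444.08 × 0.019 = $27.44
Paid family leave insurance: $1,543.65 × 0.0099 = $15.28
OASDI: $1,543.65 × 0.04 = $61.75
Total deductions = $99.57 + $115.53 + $27.44 + $15.28 + $61.75 = $319.57
Net pay = $1,543.65 − $319.57 = $1,224.08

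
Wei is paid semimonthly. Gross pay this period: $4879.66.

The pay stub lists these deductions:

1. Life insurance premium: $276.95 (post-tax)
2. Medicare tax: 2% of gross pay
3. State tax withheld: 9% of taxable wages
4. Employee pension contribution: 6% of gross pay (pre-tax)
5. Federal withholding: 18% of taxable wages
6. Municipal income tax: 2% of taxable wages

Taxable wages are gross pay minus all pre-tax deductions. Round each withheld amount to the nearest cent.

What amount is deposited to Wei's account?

Employee pension contribution: $4879.66 × 0.06 = $292.78
Taxable wages = $4879.66 − $292.78 = $4586.88
Municipal income tax: $4586.88 × 0.02 = $91.74
Federal withholding: $4586.88 × 0.18 = $825.64
State tax withheld: $4586.88 × 0.09 = $412.82
Medicare tax: $4879.66 × 0.02 = $97.59
Life insurance premium: $276.95
Total deductions = $292.78 + $91.74 + $825.64 + $412.82 + $97.59 + $276.95 = $1997.52
Net pay = $4879.66 − $1997.52 = $2882.14

$2882.14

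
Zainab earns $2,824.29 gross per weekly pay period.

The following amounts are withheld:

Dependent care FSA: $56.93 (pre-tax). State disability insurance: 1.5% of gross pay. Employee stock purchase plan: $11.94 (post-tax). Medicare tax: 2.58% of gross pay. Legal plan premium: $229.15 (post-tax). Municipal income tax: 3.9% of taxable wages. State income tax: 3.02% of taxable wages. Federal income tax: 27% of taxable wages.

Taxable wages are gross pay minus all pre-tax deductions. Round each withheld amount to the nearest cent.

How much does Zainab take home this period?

$1,472.35

Dependent care FSA: $56.93
Taxable wages = $2,824.29 − $56.93 = $2,767.36
Federal income tax: $2,767.36 × 0.27 = $747.19
Municipal income tax: $2,767.36 × 0.039 = $107.93
State income tax: $2,767.36 × 0.0302 = $83.57
Medicare tax: $2,824.29 × 0.0258 = $72.87
State disability insurance: $2,824.29 × 0.015 = $42.36
Employee stock purchase plan: $11.94
Legal plan premium: $229.15
Total deductions = $56.93 + $747.19 + $107.93 + $83.57 + $72.87 + $42.36 + $11.94 + $229.15 = $1,351.94
Net pay = $2,824.29 − $1,351.94 = $1,472.35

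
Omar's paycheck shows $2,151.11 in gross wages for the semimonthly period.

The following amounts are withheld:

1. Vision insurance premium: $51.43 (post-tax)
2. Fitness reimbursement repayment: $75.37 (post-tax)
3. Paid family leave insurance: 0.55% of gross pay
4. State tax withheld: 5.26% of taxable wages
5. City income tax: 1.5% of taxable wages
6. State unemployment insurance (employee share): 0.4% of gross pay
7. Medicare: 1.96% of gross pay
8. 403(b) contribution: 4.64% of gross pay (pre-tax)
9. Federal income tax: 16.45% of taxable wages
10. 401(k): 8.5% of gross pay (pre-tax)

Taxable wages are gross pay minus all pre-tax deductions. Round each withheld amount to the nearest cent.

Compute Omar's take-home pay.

$1,245.40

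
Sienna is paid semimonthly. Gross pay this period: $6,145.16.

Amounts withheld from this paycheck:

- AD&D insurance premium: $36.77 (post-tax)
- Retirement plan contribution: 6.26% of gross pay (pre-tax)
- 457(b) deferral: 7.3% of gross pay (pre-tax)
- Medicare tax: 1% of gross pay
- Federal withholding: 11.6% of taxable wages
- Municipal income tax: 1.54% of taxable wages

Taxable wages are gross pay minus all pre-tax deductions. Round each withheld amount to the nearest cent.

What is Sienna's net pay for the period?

Retirement plan contribution: $6,145.16 × 0.0626 = $384.69
457(b) deferral: $6,145.16 × 0.073 = $448.60
Pre-tax total = $384.69 + $448.60 = $833.29
Taxable wages = $6,145.16 − $833.29 = $5,311.87
Federal withholding: $5,311.87 × 0.116 = $616.18
Municipal income tax: $5,311.87 × 0.0154 = $81.80
Medicare tax: $6,145.16 × 0.01 = $61.45
AD&D insurance premium: $36.77
Total deductions = $384.69 + $448.60 + $616.18 + $81.80 + $61.45 + $36.77 = $1,629.49
Net pay = $6,145.16 − $1,629.49 = $4,515.67

$4,515.67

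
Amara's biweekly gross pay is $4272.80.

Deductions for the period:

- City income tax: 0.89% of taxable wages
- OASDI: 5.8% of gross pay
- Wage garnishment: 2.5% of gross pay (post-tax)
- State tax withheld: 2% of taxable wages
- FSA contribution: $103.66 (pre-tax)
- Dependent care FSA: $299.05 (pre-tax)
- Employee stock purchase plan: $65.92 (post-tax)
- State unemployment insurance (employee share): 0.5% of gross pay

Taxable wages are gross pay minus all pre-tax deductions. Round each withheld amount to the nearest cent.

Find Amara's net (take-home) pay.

FSA contribution: $103.66
Dependent care FSA: $299.05
Pre-tax total = $103.66 + $299.05 = $402.71
Taxable wages = $4272.80 − $402.71 = $3870.09
State tax withheld: $3870.09 × 0.02 = $77.40
City income tax: $3870.09 × 0.0089 = $34.44
State unemployment insurance (employee share): $4272.80 × 0.005 = $21.36
OASDI: $4272.80 × 0.058 = $247.82
Employee stock purchase plan: $65.92
Wage garnishment: $4272.80 × 0.025 = $106.82
Total deductions = $103.66 + $299.05 + $77.40 + $34.44 + $21.36 + $247.82 + $65.92 + $106.82 = $956.47
Net pay = $4272.80 − $956.47 = $3316.33

$3316.33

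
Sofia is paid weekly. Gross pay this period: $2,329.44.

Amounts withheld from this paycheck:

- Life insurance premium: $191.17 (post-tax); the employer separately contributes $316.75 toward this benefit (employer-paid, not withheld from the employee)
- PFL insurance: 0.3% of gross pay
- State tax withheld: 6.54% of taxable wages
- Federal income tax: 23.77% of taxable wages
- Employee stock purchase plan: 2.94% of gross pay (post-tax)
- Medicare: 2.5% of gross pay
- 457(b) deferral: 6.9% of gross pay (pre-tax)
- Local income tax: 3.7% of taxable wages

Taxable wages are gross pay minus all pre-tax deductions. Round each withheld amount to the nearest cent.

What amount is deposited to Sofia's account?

457(b) deferral: $2,329.44 × 0.069 = $160.73
Taxable wages = $2,329.44 − $160.73 = $2,168.71
Federal income tax: $2,168.71 × 0.2377 = $515.50
Local income tax: $2,168.71 × 0.037 = $80.24
State tax withheld: $2,168.71 × 0.0654 = $141.83
PFL insurance: $2,329.44 × 0.003 = $6.99
Medicare: $2,329.44 × 0.025 = $58.24
Employee stock purchase plan: $2,329.44 × 0.0294 = $68.49
Life insurance premium: $191.17
(Employer's $316.75 toward life insurance premium is not withheld from the employee.)
Total deductions = $160.73 + $515.50 + $80.24 + $141.83 + $6.99 + $58.24 + $68.49 + $191.17 = $1,223.19
Net pay = $2,329.44 − $1,223.19 = $1,106.25

$1,106.25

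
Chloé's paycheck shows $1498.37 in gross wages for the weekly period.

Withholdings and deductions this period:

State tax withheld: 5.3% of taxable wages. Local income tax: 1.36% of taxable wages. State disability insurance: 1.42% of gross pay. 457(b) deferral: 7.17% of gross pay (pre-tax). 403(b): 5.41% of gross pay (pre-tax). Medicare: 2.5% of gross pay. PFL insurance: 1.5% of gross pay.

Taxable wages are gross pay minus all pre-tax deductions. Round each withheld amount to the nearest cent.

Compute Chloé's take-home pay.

457(b) deferral: $1498.37 × 0.0717 = $107.43
403(b): $1498.37 × 0.0541 = $81.06
Pre-tax total = $107.43 + $81.06 = $188.49
Taxable wages = $1498.37 − $188.49 = $1309.88
State tax withheld: $1309.88 × 0.053 = $69.42
Local income tax: $1309.88 × 0.0136 = $17.81
Medicare: $1498.37 × 0.025 = $37.46
PFL insurance: $1498.37 × 0.015 = $22.48
State disability insurance: $1498.37 × 0.0142 = $21.28
Total deductions = $107.43 + $81.06 + $69.42 + $17.81 + $37.46 + $22.48 + $21.28 = $356.94
Net pay = $1498.37 − $356.94 = $1141.43

$1141.43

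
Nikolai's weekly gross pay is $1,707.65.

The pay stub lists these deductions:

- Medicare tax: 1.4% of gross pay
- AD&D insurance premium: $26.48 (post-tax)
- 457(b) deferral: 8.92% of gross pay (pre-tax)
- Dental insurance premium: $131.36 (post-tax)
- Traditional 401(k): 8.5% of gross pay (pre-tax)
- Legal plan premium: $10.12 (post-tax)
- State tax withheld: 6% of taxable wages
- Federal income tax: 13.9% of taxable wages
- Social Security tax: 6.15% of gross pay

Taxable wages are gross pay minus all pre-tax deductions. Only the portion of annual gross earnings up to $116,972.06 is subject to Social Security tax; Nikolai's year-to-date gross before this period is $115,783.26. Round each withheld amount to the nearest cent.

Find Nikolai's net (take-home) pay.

$864.57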